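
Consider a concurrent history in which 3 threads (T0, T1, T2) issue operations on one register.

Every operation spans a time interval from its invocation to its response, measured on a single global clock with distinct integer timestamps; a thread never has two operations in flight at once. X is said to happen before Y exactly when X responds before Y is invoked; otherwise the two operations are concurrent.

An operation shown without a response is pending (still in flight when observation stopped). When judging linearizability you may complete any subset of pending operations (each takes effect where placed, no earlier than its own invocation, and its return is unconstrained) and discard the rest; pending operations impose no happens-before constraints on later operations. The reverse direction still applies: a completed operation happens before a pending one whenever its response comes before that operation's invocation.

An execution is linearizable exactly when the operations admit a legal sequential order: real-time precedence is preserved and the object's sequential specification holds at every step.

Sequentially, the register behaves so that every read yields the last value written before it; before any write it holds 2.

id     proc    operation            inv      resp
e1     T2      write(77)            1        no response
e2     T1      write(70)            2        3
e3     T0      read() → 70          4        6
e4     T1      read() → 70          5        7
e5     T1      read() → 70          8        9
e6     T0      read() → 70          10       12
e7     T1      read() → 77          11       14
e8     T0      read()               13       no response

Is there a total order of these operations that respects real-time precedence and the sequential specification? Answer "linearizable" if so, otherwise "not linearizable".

witness order: e2, e3, e4, e5, e6, e1, e7
1. e2 write(70), leaving value 70
2. e3 read() → 70, leaving value 70
3. e4 read() → 70, leaving value 70
4. e5 read() → 70, leaving value 70
5. e6 read() → 70, leaving value 70
6. e1 write(77) (pending, included), leaving value 77
7. e7 read() → 77, leaving value 77

linearizable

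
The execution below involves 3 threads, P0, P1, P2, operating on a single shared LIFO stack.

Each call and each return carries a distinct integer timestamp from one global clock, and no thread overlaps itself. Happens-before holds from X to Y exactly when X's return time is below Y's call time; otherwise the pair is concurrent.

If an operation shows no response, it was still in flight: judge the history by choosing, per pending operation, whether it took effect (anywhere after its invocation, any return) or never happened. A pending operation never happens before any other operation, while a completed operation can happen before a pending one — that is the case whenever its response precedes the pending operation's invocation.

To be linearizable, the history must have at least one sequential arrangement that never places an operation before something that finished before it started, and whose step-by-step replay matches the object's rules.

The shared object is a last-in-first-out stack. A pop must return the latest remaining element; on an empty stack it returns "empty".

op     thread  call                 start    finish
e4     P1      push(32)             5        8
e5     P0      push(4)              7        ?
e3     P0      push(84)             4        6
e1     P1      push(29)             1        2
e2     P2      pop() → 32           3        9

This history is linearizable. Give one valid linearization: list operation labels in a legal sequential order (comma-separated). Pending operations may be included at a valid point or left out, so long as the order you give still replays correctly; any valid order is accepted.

e1, e3, e4, e2

1. e1 push(29), leaving stack <29>
2. e3 push(84), leaving stack <29,84>
3. e4 push(32), leaving stack <29,84,32>
4. e2 pop() → 32, leaving stack <29,84>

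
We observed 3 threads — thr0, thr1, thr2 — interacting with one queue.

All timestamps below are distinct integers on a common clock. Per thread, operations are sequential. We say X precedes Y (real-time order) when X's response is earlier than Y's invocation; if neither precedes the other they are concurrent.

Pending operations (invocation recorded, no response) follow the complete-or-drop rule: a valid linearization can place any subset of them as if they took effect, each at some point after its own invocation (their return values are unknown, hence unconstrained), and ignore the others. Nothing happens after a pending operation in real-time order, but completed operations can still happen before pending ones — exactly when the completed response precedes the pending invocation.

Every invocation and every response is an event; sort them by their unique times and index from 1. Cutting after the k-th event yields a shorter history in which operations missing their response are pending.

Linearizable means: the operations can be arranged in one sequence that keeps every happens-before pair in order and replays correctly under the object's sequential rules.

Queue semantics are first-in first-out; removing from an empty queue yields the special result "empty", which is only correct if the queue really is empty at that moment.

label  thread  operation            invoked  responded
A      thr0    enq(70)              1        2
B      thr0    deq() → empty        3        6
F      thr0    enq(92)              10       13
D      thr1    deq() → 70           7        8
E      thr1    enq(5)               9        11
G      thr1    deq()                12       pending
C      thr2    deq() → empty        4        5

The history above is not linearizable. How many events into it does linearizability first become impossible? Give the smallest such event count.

6

one valid order for events 1..5 is A, B, C:
after step 1 (A enq(70)): queue <70>
after step 2 (B deq() (pending, included)): queue <>
after step 3 (C deq() → empty): queue <>
at event 6 (B's time-6 response) nothing linearizes any more
e.g. A, B, C: illegal at step 2, since B deq() → empty cannot apply there
e.g. A, C, B: illegal at step 2, since C deq() → empty cannot apply there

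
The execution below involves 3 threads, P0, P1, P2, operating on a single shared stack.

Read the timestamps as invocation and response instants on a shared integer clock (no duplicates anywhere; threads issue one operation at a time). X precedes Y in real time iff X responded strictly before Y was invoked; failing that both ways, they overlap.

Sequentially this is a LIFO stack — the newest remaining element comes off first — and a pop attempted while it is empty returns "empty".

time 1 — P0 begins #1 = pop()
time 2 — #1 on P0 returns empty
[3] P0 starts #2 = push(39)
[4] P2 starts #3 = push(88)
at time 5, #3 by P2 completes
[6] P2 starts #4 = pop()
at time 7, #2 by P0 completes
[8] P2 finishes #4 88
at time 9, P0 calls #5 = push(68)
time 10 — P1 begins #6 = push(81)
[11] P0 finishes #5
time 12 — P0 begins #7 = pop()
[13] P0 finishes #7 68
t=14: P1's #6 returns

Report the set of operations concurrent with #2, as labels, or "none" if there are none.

concurrent with #2 ([3,7]): every op whose interval crosses 3..7
#1 [1,2]: before
#3 [4,5]: concurrent
#4 [6,8]: concurrent
#5 [9,11]: after
#6 [10,14]: after
#7 [12,13]: after

#3, #4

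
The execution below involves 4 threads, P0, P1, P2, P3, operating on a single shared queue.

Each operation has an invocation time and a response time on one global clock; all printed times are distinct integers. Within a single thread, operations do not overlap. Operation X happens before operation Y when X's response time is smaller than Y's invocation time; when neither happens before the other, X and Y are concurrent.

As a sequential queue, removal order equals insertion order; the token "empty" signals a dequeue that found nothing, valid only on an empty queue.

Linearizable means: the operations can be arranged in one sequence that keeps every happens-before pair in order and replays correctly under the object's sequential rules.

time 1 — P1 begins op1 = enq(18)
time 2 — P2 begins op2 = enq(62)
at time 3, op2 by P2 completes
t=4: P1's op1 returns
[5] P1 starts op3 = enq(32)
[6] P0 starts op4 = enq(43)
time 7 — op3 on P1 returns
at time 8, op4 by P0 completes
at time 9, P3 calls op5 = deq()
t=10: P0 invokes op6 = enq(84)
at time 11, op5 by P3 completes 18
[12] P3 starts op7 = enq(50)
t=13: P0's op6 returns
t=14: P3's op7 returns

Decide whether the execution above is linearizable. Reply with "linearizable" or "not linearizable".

linearizable

a witness: op1, op2, op3, op4, op5, op6, op7
step 1: op1 enq(18) — queue <18>
step 2: op2 enq(62) — queue <18,62>
step 3: op3 enq(32) — queue <18,62,32>
step 4: op4 enq(43) — queue <18,62,32,43>
step 5: op5 deq() → 18 — queue <62,32,43>
step 6: op6 enq(84) — queue <62,32,43,84>
step 7: op7 enq(50) — queue <62,32,43,84,50>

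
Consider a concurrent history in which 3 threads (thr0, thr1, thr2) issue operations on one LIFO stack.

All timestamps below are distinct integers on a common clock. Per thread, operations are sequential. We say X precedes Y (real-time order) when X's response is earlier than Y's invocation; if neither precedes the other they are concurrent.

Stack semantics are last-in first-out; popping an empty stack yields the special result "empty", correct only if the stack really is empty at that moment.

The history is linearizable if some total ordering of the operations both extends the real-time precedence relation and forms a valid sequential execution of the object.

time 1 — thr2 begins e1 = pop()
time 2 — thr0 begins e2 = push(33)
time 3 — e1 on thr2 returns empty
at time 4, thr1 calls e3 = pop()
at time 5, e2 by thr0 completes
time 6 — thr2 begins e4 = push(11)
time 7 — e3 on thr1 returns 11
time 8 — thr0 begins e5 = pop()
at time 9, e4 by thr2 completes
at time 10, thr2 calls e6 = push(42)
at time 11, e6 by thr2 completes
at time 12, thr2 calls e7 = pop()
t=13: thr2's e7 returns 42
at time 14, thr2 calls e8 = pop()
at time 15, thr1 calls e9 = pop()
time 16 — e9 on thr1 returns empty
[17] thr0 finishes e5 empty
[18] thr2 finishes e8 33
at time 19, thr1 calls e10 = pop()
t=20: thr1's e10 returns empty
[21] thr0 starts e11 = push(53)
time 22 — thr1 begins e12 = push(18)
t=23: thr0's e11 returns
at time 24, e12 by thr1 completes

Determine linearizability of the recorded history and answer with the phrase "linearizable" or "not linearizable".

linearizable

a witness: e1, e2, e4, e3, e6, e7, e8, e5, e9, e10, e11, e12
1. e1 pop() → empty, leaving stack <>
2. e2 push(33), leaving stack <33>
3. e4 push(11), leaving stack <33,11>
4. e3 pop() → 11, leaving stack <33>
5. e6 push(42), leaving stack <33,42>
6. e7 pop() → 42, leaving stack <33>
7. e8 pop() → 33, leaving stack <>
8. e5 pop() → empty, leaving stack <>
9. e9 pop() → empty, leaving stack <>
10. e10 pop() → empty, leaving stack <>
11. e11 push(53), leaving stack <53>
12. e12 push(18), leaving stack <53,18>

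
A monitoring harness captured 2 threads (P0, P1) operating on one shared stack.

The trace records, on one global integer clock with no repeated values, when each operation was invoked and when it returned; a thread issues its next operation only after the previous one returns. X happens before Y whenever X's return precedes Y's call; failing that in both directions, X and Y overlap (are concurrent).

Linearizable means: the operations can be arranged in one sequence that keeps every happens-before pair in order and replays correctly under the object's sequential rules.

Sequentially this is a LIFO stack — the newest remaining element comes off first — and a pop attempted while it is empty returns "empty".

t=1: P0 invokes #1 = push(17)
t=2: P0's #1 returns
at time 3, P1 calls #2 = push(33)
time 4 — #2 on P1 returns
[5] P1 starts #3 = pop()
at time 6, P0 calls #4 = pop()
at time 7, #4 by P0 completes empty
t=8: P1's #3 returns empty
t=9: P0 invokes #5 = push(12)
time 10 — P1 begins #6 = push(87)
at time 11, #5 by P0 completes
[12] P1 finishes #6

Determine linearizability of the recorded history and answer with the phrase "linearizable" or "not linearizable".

not linearizable

through event 6 a valid linearization exists; event 7 (#4 responding at time 7) ends that
one real-time candidate order over the 3 completed operations — the stack replay rejects it
including or dropping the 1 pending operation (#3) in any combination fails
one such order, #1, #2, #4 (pending dropped), breaks at step 3 where #4 pop() → empty is illegal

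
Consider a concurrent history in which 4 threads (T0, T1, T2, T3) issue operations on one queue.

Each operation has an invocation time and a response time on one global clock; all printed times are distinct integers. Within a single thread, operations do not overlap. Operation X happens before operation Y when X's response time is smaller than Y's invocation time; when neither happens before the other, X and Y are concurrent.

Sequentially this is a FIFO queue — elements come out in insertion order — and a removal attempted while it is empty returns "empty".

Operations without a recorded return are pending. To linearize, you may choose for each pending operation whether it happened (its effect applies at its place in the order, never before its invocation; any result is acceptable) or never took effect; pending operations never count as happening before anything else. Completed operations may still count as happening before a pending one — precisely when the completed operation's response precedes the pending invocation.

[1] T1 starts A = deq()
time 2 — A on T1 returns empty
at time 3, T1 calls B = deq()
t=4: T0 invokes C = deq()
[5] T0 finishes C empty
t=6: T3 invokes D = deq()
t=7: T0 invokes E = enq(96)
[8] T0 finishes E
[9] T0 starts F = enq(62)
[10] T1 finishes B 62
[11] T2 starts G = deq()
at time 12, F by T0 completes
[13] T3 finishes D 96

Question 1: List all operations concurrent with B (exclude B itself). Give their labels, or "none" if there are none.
Answer: C, D, E, F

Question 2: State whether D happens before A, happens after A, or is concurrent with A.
Answer: after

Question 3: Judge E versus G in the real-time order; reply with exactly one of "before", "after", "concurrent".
Answer: before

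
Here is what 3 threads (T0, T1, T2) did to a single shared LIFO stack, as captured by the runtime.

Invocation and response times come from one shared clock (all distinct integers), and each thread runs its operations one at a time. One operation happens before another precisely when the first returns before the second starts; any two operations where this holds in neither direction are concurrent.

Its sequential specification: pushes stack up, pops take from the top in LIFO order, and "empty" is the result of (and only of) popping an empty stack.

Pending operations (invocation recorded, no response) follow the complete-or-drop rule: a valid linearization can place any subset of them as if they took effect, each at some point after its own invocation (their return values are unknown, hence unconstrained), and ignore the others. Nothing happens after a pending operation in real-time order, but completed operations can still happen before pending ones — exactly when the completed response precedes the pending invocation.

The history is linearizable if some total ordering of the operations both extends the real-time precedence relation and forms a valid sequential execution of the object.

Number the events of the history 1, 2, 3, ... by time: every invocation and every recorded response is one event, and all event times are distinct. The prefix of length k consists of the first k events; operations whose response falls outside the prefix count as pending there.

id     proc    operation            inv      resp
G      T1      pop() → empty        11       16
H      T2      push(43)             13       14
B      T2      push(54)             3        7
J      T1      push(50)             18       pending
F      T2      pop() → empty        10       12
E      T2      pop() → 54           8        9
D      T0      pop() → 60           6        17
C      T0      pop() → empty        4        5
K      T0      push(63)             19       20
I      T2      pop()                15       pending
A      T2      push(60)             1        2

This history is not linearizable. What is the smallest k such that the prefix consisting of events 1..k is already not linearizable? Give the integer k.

5

a valid linearization of events 1..4 exists, for instance A:
1. A push(60), leaving stack <60>
at event 5 (C's time-5 response) nothing linearizes any more
including or dropping the 1 pending operation (B) in any combination fails
take A, C (pending dropped): step 2 already fails, because C pop() → empty cannot occur there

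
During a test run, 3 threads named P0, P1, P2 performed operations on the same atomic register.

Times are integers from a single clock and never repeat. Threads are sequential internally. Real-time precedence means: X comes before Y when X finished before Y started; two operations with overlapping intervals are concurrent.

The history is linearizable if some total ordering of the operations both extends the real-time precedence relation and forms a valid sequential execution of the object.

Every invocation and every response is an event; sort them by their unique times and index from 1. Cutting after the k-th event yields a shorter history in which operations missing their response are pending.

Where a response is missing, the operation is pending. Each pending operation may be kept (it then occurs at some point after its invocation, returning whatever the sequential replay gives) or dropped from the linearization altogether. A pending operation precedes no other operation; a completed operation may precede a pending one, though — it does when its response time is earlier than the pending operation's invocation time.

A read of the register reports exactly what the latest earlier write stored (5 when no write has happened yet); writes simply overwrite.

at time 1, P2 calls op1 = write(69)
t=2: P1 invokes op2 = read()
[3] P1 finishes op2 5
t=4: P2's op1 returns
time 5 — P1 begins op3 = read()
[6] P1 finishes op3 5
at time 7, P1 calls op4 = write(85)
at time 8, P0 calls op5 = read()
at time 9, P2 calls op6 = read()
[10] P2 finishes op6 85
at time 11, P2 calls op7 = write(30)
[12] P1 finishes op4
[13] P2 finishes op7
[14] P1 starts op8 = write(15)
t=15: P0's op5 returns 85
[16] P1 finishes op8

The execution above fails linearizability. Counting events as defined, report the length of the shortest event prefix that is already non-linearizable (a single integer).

events 1..5 are linearizable, e.g. via op2, op1:
after step 1 (op2 read() → 5): value 5
after step 2 (op1 write(69)): value 69
with event 6 included (op3 responding at time 6), all real-time-consistent orders fail
take op1, op2, op3: step 2 already fails, because op2 read() → 5 cannot occur there
take op2, op1, op3: step 3 already fails, because op3 read() → 5 cannot occur there

6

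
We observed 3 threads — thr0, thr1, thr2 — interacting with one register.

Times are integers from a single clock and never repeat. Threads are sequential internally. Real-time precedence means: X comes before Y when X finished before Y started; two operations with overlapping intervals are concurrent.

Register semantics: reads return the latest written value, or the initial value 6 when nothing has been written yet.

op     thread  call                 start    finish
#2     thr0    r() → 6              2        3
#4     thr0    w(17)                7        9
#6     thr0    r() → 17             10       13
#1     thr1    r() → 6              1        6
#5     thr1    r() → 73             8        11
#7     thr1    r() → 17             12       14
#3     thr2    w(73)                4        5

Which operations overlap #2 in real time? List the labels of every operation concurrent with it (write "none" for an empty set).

#2 runs from 2 to 3; window-overlapping ops are concurrent
#1 [1,6]: concurrent
#3 [4,5]: after
#4 [7,9]: after
#5 [8,11]: after
#6 [10,13]: after
#7 [12,14]: after

#1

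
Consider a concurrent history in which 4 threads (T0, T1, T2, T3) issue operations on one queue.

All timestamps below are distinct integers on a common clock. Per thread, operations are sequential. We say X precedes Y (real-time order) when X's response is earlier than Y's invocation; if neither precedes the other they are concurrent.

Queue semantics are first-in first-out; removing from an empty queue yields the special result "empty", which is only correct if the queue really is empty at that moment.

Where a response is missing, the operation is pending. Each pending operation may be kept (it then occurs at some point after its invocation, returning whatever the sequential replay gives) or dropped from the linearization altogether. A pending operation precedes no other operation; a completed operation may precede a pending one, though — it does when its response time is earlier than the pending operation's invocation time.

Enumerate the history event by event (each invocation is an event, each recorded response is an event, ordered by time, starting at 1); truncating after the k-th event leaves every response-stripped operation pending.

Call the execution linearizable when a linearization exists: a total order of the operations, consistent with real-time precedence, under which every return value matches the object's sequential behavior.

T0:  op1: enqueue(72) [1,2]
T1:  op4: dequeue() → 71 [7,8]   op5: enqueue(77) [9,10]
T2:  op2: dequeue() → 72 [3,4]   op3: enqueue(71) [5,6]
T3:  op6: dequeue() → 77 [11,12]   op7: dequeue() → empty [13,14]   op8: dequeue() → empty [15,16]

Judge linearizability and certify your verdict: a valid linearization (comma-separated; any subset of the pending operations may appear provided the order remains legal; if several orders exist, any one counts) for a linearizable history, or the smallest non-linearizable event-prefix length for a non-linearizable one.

after step 1 (op1 enqueue(72)): queue <72>
after step 2 (op2 dequeue() → 72): queue <>
after step 3 (op3 enqueue(71)): queue <71>
after step 4 (op4 dequeue() → 71): queue <>
after step 5 (op5 enqueue(77)): queue <77>
after step 6 (op6 dequeue() → 77): queue <>
after step 7 (op7 dequeue() → empty): queue <>
after step 8 (op8 dequeue() → empty): queue <>

linearizable — witness: op1, op2, op3, op4, op5, op6, op7, op8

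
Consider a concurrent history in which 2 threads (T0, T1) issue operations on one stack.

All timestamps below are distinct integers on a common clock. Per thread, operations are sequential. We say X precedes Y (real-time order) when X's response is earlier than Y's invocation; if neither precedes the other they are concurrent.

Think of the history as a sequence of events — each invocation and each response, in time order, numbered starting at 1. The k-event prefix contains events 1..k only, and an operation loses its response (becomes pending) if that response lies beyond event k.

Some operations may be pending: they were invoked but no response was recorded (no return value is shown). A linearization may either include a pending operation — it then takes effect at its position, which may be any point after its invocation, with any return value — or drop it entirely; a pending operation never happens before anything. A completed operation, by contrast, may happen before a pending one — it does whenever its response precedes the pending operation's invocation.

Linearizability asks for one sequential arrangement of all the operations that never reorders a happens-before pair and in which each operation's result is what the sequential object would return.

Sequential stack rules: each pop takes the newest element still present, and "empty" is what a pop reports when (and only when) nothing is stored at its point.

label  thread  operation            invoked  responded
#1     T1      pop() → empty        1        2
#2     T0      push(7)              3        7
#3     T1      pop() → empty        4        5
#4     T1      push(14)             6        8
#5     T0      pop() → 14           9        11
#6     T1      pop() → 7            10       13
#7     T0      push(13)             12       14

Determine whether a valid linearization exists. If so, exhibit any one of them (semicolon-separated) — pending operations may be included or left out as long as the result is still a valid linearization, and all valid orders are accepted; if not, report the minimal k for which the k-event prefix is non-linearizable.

linearizable — witness: #1; #3; #2; #4; #5; #6; #7

1. #1 pop() → empty, leaving stack <>
2. #3 pop() → empty, leaving stack <>
3. #2 push(7), leaving stack <7>
4. #4 push(14), leaving stack <7,14>
5. #5 pop() → 14, leaving stack <7>
6. #6 pop() → 7, leaving stack <>
7. #7 push(13), leaving stack <13>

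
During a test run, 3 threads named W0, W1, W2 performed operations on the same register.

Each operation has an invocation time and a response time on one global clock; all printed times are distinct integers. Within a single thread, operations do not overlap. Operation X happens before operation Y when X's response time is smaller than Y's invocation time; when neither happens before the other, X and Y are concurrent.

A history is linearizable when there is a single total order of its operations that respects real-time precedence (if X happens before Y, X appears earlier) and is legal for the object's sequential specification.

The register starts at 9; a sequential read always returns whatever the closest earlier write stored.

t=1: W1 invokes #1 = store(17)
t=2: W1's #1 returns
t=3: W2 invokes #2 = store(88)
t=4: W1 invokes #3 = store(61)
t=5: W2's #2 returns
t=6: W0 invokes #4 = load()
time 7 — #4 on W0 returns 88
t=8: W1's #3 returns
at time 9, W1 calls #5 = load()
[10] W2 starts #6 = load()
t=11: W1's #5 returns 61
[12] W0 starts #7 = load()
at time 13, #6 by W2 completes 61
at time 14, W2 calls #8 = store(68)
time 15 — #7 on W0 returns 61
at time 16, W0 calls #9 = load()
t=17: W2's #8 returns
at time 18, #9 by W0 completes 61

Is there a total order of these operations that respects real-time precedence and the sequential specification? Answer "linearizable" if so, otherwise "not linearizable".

a witness: #1, #2, #4, #3, #5, #6, #7, #9, #8
after step 1 (#1 store(17)): value 17
after step 2 (#2 store(88)): value 88
after step 3 (#4 load() → 88): value 88
after step 4 (#3 store(61)): value 61
after step 5 (#5 load() → 61): value 61
after step 6 (#6 load() → 61): value 61
after step 7 (#7 load() → 61): value 61
after step 8 (#9 load() → 61): value 61
after step 9 (#8 store(68)): value 68

linearizable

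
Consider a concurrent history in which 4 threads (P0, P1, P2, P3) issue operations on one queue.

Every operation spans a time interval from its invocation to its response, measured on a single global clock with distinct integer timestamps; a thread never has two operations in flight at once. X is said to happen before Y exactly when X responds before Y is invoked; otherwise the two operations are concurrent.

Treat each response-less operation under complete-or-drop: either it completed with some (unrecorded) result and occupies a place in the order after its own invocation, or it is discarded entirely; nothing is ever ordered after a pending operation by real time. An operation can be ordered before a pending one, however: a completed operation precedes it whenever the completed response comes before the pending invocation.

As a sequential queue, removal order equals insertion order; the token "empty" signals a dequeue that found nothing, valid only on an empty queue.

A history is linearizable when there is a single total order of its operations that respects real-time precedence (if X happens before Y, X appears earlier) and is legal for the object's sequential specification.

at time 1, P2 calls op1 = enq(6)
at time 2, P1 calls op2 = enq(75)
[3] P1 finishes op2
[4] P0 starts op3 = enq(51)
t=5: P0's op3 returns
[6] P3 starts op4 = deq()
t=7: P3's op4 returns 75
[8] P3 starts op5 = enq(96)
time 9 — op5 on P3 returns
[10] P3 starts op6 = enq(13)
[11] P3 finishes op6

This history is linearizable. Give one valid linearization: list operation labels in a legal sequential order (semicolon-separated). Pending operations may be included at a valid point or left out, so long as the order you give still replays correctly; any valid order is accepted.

step 1: op2 enq(75) — queue <75>
step 2: op1 enq(6) (pending, included) — queue <75,6>
step 3: op3 enq(51) — queue <75,6,51>
step 4: op4 deq() → 75 — queue <6,51>
step 5: op5 enq(96) — queue <6,51,96>
step 6: op6 enq(13) — queue <6,51,96,13>

op2; op1; op3; op4; op5; op6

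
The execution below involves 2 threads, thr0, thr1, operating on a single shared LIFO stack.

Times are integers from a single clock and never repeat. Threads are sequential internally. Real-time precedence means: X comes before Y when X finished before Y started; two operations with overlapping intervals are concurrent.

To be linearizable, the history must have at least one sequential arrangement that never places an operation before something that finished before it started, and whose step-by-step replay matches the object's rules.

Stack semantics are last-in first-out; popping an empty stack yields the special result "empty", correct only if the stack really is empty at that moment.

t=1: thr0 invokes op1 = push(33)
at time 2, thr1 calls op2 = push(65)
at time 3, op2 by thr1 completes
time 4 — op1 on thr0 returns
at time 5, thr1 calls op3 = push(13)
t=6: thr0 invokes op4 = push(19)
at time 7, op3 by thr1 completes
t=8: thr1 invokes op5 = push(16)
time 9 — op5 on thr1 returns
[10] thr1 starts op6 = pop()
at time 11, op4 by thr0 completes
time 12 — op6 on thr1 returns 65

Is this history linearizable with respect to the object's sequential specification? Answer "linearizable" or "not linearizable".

already the first 12 events (up to op6's response at time 12) admit no linearization; the first 11 still do
all 8 real-time-respecting orders fail — 6 completed LIFO stack operations, no legal replay
one such order, op1, op2, op3, op4, op5, op6, breaks at step 6 where op6 pop() → 65 is illegal
one such order, op1, op2, op3, op5, op4, op6, breaks at step 6 where op6 pop() → 65 is illegal

not linearizable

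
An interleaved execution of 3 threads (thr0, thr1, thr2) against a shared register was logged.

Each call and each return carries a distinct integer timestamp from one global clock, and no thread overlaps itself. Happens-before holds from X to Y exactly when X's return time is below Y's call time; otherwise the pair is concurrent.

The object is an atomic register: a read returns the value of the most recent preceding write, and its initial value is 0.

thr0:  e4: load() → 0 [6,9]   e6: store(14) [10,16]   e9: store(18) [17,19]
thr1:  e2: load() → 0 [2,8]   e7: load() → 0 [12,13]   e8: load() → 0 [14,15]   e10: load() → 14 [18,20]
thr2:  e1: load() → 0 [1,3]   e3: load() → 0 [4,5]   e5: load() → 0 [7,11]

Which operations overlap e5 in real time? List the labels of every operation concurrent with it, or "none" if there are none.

concurrent with e5 ([7,11]): every op whose interval crosses 7..11
e1 [1,3]: before
e2 [2,8]: concurrent
e3 [4,5]: before
e4 [6,9]: concurrent
e6 [10,16]: concurrent
e7 [12,13]: after
e8 [14,15]: after
e9 [17,19]: after
e10 [18,20]: after

e2, e4, e6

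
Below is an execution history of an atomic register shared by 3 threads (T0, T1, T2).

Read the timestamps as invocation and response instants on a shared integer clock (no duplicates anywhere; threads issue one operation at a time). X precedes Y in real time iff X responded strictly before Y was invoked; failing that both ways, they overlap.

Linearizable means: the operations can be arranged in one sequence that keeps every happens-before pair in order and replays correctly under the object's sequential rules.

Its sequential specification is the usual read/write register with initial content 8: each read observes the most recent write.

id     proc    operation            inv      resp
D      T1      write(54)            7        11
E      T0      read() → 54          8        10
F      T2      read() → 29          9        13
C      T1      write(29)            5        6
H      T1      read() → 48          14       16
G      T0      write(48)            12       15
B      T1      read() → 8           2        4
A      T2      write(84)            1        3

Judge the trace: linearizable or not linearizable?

a witness: B, A, C, F, D, E, G, H
1. B read() → 8, leaving value 8
2. A write(84), leaving value 84
3. C write(29), leaving value 29
4. F read() → 29, leaving value 29
5. D write(54), leaving value 54
6. E read() → 54, leaving value 54
7. G write(48), leaving value 48
8. H read() → 48, leaving value 48

linearizable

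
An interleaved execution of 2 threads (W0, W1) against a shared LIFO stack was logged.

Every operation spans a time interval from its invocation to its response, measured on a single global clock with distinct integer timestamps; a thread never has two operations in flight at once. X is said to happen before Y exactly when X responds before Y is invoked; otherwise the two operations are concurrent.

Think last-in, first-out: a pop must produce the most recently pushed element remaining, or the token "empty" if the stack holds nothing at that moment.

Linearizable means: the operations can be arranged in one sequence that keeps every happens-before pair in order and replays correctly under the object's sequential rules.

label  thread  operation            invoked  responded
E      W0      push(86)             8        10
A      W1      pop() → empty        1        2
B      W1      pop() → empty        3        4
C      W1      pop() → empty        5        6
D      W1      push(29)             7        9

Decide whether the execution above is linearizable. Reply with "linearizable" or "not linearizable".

a witness: A, B, C, D, E
after step 1 (A pop() → empty): stack <>
after step 2 (B pop() → empty): stack <>
after step 3 (C pop() → empty): stack <>
after step 4 (D push(29)): stack <29>
after step 5 (E push(86)): stack <29,86>

linearizable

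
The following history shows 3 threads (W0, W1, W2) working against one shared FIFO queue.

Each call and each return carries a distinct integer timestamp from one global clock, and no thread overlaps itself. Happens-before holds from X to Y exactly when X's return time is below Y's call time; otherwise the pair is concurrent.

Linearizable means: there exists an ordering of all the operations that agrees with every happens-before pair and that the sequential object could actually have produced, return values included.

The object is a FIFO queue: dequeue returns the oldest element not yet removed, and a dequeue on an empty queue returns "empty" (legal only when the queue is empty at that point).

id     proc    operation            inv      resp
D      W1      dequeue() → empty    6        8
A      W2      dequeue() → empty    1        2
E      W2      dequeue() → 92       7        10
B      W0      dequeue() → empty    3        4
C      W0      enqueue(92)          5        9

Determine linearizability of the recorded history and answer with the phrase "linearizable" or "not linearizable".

linearizable

one valid linearization: A, B, C, E, D
after step 1 (A dequeue() → empty): queue <>
after step 2 (B dequeue() → empty): queue <>
after step 3 (C enqueue(92)): queue <92>
after step 4 (E dequeue() → 92): queue <>
after step 5 (D dequeue() → empty): queue <>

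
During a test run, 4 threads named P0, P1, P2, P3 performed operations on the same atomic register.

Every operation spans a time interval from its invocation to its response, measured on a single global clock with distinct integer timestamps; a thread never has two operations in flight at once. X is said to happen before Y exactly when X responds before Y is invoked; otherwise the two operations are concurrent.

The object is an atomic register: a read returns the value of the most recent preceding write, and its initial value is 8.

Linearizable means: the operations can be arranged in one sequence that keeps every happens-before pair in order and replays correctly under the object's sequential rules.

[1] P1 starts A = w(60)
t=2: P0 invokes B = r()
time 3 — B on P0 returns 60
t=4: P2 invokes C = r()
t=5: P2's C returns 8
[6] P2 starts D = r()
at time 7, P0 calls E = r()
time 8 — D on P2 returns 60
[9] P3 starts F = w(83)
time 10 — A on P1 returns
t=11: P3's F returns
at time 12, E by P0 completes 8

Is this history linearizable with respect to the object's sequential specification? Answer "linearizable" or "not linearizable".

already the first 5 events (up to C's response at time 5) admit no linearization; the first 4 still do
exactly one order of the 2 completed ops respects real time; the atomic register replay fails
no completion choice of the 1 pending operation (A) rescues it — every subset was tried
sample order B, C (pending dropped) stalls at step 1 — B r() → 60 has no legal effect

not linearizable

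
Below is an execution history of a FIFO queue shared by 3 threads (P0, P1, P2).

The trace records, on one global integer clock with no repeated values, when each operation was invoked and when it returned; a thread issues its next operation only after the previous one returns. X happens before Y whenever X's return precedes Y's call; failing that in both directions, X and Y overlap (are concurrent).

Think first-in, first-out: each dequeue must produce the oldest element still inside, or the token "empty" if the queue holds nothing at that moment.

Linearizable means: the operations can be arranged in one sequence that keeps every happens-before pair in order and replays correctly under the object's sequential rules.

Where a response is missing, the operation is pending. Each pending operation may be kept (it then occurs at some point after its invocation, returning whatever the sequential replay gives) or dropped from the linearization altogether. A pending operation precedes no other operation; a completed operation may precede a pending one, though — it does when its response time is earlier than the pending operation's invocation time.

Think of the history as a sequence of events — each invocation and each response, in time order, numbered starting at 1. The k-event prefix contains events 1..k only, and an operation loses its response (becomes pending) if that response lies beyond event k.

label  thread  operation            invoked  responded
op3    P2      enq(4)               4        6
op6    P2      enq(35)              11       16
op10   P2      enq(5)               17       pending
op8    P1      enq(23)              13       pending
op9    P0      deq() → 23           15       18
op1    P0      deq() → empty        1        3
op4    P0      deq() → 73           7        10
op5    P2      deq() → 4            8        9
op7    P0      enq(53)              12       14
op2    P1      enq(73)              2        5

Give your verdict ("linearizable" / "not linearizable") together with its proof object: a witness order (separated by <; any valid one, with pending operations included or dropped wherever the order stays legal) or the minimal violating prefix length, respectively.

linearizable — witness: op1 < op2 < op3 < op4 < op5 < op8 < op6 < op7 < op9

step 1: op1 deq() → empty — queue <>
step 2: op2 enq(73) — queue <73>
step 3: op3 enq(4) — queue <73,4>
step 4: op4 deq() → 73 — queue <4>
step 5: op5 deq() → 4 — queue <>
step 6: op8 enq(23) (pending, included) — queue <23>
step 7: op6 enq(35) — queue <23,35>
step 8: op7 enq(53) — queue <23,35,53>
step 9: op9 deq() → 23 — queue <35,53>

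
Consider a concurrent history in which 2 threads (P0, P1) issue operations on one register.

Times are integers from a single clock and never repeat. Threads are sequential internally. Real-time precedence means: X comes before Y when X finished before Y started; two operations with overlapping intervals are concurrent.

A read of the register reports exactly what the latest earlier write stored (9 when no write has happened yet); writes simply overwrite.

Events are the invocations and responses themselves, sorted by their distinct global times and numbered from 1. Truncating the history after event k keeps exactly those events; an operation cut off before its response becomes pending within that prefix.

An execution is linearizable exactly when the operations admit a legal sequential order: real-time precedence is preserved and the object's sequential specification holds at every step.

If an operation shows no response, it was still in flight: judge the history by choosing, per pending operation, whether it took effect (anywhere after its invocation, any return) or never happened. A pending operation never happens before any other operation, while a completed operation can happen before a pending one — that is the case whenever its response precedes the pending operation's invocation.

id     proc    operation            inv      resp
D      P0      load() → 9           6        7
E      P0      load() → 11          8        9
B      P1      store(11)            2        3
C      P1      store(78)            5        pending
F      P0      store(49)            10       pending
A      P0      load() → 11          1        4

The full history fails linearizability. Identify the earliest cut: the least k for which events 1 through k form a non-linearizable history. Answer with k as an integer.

7

a valid linearization of events 1..6 exists, for instance B, A:
1. B store(11), leaving value 11
2. A load() → 11, leaving value 11
with event 7 included (D responding at time 7), all real-time-consistent orders fail
including or dropping the 1 pending operation (C) in any combination fails
e.g. A, B, D (pending dropped): illegal at step 1, since A load() → 11 cannot apply there
e.g. B, A, D (pending dropped): illegal at step 3, since D load() → 9 cannot apply there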